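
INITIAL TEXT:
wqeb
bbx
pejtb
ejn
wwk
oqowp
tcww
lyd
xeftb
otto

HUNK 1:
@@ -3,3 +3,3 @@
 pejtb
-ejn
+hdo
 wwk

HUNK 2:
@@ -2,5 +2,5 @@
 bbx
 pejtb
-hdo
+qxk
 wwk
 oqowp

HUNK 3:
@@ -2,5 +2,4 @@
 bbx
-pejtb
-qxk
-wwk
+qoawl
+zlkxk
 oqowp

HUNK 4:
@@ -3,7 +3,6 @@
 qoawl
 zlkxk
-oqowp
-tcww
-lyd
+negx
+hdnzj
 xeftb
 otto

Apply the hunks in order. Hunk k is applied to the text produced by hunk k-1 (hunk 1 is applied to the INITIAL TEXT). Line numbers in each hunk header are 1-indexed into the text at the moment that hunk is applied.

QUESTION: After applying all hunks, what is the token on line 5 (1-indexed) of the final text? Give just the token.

Answer: negx

Derivation:
Hunk 1: at line 3 remove [ejn] add [hdo] -> 10 lines: wqeb bbx pejtb hdo wwk oqowp tcww lyd xeftb otto
Hunk 2: at line 2 remove [hdo] add [qxk] -> 10 lines: wqeb bbx pejtb qxk wwk oqowp tcww lyd xeftb otto
Hunk 3: at line 2 remove [pejtb,qxk,wwk] add [qoawl,zlkxk] -> 9 lines: wqeb bbx qoawl zlkxk oqowp tcww lyd xeftb otto
Hunk 4: at line 3 remove [oqowp,tcww,lyd] add [negx,hdnzj] -> 8 lines: wqeb bbx qoawl zlkxk negx hdnzj xeftb otto
Final line 5: negx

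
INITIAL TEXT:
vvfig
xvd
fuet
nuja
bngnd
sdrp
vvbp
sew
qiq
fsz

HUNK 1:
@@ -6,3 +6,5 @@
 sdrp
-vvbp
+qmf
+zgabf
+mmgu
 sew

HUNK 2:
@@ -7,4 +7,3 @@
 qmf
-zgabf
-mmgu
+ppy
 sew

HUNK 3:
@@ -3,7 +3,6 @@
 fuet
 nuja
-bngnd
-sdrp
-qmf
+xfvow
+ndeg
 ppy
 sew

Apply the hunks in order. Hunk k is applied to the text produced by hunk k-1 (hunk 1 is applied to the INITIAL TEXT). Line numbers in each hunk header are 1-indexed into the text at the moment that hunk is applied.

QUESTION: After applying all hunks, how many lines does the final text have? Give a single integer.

Answer: 10

Derivation:
Hunk 1: at line 6 remove [vvbp] add [qmf,zgabf,mmgu] -> 12 lines: vvfig xvd fuet nuja bngnd sdrp qmf zgabf mmgu sew qiq fsz
Hunk 2: at line 7 remove [zgabf,mmgu] add [ppy] -> 11 lines: vvfig xvd fuet nuja bngnd sdrp qmf ppy sew qiq fsz
Hunk 3: at line 3 remove [bngnd,sdrp,qmf] add [xfvow,ndeg] -> 10 lines: vvfig xvd fuet nuja xfvow ndeg ppy sew qiq fsz
Final line count: 10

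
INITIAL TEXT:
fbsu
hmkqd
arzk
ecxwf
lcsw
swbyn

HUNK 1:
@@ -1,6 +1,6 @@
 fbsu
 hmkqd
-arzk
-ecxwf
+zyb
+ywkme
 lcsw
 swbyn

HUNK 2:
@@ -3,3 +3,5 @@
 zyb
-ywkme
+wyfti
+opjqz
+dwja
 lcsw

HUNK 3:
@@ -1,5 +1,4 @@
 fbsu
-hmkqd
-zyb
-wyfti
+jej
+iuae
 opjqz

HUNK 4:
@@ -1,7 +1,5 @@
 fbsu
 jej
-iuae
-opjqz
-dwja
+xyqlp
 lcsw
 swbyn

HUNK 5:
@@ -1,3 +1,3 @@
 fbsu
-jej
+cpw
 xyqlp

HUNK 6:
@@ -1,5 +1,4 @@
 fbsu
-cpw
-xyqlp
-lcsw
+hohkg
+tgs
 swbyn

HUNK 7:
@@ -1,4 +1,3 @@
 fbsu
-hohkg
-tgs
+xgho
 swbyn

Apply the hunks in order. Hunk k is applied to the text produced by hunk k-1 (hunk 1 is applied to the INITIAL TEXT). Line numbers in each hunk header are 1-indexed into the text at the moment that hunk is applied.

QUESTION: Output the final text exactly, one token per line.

Answer: fbsu
xgho
swbyn

Derivation:
Hunk 1: at line 1 remove [arzk,ecxwf] add [zyb,ywkme] -> 6 lines: fbsu hmkqd zyb ywkme lcsw swbyn
Hunk 2: at line 3 remove [ywkme] add [wyfti,opjqz,dwja] -> 8 lines: fbsu hmkqd zyb wyfti opjqz dwja lcsw swbyn
Hunk 3: at line 1 remove [hmkqd,zyb,wyfti] add [jej,iuae] -> 7 lines: fbsu jej iuae opjqz dwja lcsw swbyn
Hunk 4: at line 1 remove [iuae,opjqz,dwja] add [xyqlp] -> 5 lines: fbsu jej xyqlp lcsw swbyn
Hunk 5: at line 1 remove [jej] add [cpw] -> 5 lines: fbsu cpw xyqlp lcsw swbyn
Hunk 6: at line 1 remove [cpw,xyqlp,lcsw] add [hohkg,tgs] -> 4 lines: fbsu hohkg tgs swbyn
Hunk 7: at line 1 remove [hohkg,tgs] add [xgho] -> 3 lines: fbsu xgho swbyn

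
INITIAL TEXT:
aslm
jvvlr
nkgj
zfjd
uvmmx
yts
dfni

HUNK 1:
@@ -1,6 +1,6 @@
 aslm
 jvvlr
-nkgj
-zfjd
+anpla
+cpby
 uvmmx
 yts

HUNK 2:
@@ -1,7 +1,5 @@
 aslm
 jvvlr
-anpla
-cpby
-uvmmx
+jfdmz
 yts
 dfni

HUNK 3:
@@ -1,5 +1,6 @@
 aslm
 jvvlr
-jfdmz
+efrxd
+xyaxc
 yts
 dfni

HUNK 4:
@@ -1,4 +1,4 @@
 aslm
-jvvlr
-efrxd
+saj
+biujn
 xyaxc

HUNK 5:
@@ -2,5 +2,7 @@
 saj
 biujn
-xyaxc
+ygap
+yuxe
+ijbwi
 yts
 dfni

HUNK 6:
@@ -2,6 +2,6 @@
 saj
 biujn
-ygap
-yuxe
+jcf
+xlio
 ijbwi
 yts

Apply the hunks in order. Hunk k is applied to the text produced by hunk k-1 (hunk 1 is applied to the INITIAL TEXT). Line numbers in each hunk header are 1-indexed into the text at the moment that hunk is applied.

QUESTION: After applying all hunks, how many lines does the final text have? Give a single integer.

Hunk 1: at line 1 remove [nkgj,zfjd] add [anpla,cpby] -> 7 lines: aslm jvvlr anpla cpby uvmmx yts dfni
Hunk 2: at line 1 remove [anpla,cpby,uvmmx] add [jfdmz] -> 5 lines: aslm jvvlr jfdmz yts dfni
Hunk 3: at line 1 remove [jfdmz] add [efrxd,xyaxc] -> 6 lines: aslm jvvlr efrxd xyaxc yts dfni
Hunk 4: at line 1 remove [jvvlr,efrxd] add [saj,biujn] -> 6 lines: aslm saj biujn xyaxc yts dfni
Hunk 5: at line 2 remove [xyaxc] add [ygap,yuxe,ijbwi] -> 8 lines: aslm saj biujn ygap yuxe ijbwi yts dfni
Hunk 6: at line 2 remove [ygap,yuxe] add [jcf,xlio] -> 8 lines: aslm saj biujn jcf xlio ijbwi yts dfni
Final line count: 8

Answer: 8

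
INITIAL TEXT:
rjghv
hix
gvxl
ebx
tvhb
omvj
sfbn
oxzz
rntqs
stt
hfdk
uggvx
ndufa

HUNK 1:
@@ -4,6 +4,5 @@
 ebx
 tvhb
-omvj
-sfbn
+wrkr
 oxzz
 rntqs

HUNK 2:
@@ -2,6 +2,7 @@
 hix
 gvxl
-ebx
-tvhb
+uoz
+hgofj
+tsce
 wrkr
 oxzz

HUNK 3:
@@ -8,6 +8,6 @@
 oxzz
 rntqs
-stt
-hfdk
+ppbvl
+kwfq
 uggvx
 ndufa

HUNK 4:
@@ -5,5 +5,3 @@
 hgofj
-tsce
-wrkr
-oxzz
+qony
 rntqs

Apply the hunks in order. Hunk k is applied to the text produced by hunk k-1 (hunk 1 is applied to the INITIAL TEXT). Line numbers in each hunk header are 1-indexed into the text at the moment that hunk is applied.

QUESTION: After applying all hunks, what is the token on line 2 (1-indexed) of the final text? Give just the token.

Answer: hix

Derivation:
Hunk 1: at line 4 remove [omvj,sfbn] add [wrkr] -> 12 lines: rjghv hix gvxl ebx tvhb wrkr oxzz rntqs stt hfdk uggvx ndufa
Hunk 2: at line 2 remove [ebx,tvhb] add [uoz,hgofj,tsce] -> 13 lines: rjghv hix gvxl uoz hgofj tsce wrkr oxzz rntqs stt hfdk uggvx ndufa
Hunk 3: at line 8 remove [stt,hfdk] add [ppbvl,kwfq] -> 13 lines: rjghv hix gvxl uoz hgofj tsce wrkr oxzz rntqs ppbvl kwfq uggvx ndufa
Hunk 4: at line 5 remove [tsce,wrkr,oxzz] add [qony] -> 11 lines: rjghv hix gvxl uoz hgofj qony rntqs ppbvl kwfq uggvx ndufa
Final line 2: hix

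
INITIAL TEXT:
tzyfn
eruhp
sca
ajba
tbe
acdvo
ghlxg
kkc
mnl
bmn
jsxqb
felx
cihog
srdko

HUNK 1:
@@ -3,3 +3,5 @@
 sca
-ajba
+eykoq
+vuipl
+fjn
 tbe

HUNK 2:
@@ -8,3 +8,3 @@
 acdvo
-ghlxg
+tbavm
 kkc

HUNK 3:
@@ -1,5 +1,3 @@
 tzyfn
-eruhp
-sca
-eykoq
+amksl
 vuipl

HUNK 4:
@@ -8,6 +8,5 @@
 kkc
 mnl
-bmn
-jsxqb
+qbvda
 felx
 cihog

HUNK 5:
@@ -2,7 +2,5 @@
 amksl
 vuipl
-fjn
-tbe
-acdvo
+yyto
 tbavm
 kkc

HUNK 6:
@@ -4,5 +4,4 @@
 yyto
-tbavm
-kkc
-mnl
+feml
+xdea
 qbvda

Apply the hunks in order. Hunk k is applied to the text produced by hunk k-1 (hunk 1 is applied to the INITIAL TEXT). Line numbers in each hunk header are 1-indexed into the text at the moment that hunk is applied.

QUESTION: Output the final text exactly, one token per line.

Answer: tzyfn
amksl
vuipl
yyto
feml
xdea
qbvda
felx
cihog
srdko

Derivation:
Hunk 1: at line 3 remove [ajba] add [eykoq,vuipl,fjn] -> 16 lines: tzyfn eruhp sca eykoq vuipl fjn tbe acdvo ghlxg kkc mnl bmn jsxqb felx cihog srdko
Hunk 2: at line 8 remove [ghlxg] add [tbavm] -> 16 lines: tzyfn eruhp sca eykoq vuipl fjn tbe acdvo tbavm kkc mnl bmn jsxqb felx cihog srdko
Hunk 3: at line 1 remove [eruhp,sca,eykoq] add [amksl] -> 14 lines: tzyfn amksl vuipl fjn tbe acdvo tbavm kkc mnl bmn jsxqb felx cihog srdko
Hunk 4: at line 8 remove [bmn,jsxqb] add [qbvda] -> 13 lines: tzyfn amksl vuipl fjn tbe acdvo tbavm kkc mnl qbvda felx cihog srdko
Hunk 5: at line 2 remove [fjn,tbe,acdvo] add [yyto] -> 11 lines: tzyfn amksl vuipl yyto tbavm kkc mnl qbvda felx cihog srdko
Hunk 6: at line 4 remove [tbavm,kkc,mnl] add [feml,xdea] -> 10 lines: tzyfn amksl vuipl yyto feml xdea qbvda felx cihog srdko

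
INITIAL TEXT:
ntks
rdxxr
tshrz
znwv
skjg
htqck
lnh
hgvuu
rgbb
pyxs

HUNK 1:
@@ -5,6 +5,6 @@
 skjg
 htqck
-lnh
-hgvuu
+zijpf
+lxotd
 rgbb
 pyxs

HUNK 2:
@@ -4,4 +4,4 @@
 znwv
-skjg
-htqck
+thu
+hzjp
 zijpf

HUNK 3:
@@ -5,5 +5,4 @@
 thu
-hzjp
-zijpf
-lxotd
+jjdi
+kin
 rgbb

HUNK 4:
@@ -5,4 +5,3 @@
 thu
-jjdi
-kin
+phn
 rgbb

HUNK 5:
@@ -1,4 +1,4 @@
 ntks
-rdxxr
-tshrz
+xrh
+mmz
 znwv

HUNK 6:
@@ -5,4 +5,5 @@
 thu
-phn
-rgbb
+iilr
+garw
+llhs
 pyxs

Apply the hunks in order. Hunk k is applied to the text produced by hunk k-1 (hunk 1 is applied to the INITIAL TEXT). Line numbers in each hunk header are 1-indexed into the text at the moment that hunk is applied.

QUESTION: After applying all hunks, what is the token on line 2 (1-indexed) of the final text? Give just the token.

Hunk 1: at line 5 remove [lnh,hgvuu] add [zijpf,lxotd] -> 10 lines: ntks rdxxr tshrz znwv skjg htqck zijpf lxotd rgbb pyxs
Hunk 2: at line 4 remove [skjg,htqck] add [thu,hzjp] -> 10 lines: ntks rdxxr tshrz znwv thu hzjp zijpf lxotd rgbb pyxs
Hunk 3: at line 5 remove [hzjp,zijpf,lxotd] add [jjdi,kin] -> 9 lines: ntks rdxxr tshrz znwv thu jjdi kin rgbb pyxs
Hunk 4: at line 5 remove [jjdi,kin] add [phn] -> 8 lines: ntks rdxxr tshrz znwv thu phn rgbb pyxs
Hunk 5: at line 1 remove [rdxxr,tshrz] add [xrh,mmz] -> 8 lines: ntks xrh mmz znwv thu phn rgbb pyxs
Hunk 6: at line 5 remove [phn,rgbb] add [iilr,garw,llhs] -> 9 lines: ntks xrh mmz znwv thu iilr garw llhs pyxs
Final line 2: xrh

Answer: xrh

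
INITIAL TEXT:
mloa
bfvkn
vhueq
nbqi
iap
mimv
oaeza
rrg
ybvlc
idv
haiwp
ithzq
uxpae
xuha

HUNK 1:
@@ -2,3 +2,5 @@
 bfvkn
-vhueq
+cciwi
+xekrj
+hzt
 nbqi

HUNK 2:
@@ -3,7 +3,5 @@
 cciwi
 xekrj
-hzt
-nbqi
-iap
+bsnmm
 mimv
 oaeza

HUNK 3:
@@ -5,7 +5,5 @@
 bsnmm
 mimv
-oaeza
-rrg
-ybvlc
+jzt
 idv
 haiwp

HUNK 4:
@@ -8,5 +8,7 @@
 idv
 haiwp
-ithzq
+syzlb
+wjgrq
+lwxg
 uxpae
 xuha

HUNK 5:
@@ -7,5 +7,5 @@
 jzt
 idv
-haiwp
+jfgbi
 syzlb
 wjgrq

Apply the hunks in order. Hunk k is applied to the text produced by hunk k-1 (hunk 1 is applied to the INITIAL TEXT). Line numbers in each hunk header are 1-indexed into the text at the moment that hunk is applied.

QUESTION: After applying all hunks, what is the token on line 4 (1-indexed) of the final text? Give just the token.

Hunk 1: at line 2 remove [vhueq] add [cciwi,xekrj,hzt] -> 16 lines: mloa bfvkn cciwi xekrj hzt nbqi iap mimv oaeza rrg ybvlc idv haiwp ithzq uxpae xuha
Hunk 2: at line 3 remove [hzt,nbqi,iap] add [bsnmm] -> 14 lines: mloa bfvkn cciwi xekrj bsnmm mimv oaeza rrg ybvlc idv haiwp ithzq uxpae xuha
Hunk 3: at line 5 remove [oaeza,rrg,ybvlc] add [jzt] -> 12 lines: mloa bfvkn cciwi xekrj bsnmm mimv jzt idv haiwp ithzq uxpae xuha
Hunk 4: at line 8 remove [ithzq] add [syzlb,wjgrq,lwxg] -> 14 lines: mloa bfvkn cciwi xekrj bsnmm mimv jzt idv haiwp syzlb wjgrq lwxg uxpae xuha
Hunk 5: at line 7 remove [haiwp] add [jfgbi] -> 14 lines: mloa bfvkn cciwi xekrj bsnmm mimv jzt idv jfgbi syzlb wjgrq lwxg uxpae xuha
Final line 4: xekrj

Answer: xekrj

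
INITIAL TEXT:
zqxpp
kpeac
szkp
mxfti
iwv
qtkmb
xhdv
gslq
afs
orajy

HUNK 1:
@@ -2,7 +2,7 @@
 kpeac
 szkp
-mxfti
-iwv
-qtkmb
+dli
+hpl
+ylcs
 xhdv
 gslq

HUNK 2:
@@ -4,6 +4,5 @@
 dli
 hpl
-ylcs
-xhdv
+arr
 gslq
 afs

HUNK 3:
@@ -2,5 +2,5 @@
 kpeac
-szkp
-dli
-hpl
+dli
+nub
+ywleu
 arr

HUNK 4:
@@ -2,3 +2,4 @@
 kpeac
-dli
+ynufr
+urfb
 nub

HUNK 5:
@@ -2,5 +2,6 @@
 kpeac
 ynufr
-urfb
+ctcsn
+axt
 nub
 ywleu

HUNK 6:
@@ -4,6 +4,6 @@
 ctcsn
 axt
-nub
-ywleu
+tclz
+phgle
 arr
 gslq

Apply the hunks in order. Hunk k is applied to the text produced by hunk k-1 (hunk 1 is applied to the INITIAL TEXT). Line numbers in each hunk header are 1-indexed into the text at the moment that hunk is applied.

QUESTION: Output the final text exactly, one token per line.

Hunk 1: at line 2 remove [mxfti,iwv,qtkmb] add [dli,hpl,ylcs] -> 10 lines: zqxpp kpeac szkp dli hpl ylcs xhdv gslq afs orajy
Hunk 2: at line 4 remove [ylcs,xhdv] add [arr] -> 9 lines: zqxpp kpeac szkp dli hpl arr gslq afs orajy
Hunk 3: at line 2 remove [szkp,dli,hpl] add [dli,nub,ywleu] -> 9 lines: zqxpp kpeac dli nub ywleu arr gslq afs orajy
Hunk 4: at line 2 remove [dli] add [ynufr,urfb] -> 10 lines: zqxpp kpeac ynufr urfb nub ywleu arr gslq afs orajy
Hunk 5: at line 2 remove [urfb] add [ctcsn,axt] -> 11 lines: zqxpp kpeac ynufr ctcsn axt nub ywleu arr gslq afs orajy
Hunk 6: at line 4 remove [nub,ywleu] add [tclz,phgle] -> 11 lines: zqxpp kpeac ynufr ctcsn axt tclz phgle arr gslq afs orajy

Answer: zqxpp
kpeac
ynufr
ctcsn
axt
tclz
phgle
arr
gslq
afs
orajy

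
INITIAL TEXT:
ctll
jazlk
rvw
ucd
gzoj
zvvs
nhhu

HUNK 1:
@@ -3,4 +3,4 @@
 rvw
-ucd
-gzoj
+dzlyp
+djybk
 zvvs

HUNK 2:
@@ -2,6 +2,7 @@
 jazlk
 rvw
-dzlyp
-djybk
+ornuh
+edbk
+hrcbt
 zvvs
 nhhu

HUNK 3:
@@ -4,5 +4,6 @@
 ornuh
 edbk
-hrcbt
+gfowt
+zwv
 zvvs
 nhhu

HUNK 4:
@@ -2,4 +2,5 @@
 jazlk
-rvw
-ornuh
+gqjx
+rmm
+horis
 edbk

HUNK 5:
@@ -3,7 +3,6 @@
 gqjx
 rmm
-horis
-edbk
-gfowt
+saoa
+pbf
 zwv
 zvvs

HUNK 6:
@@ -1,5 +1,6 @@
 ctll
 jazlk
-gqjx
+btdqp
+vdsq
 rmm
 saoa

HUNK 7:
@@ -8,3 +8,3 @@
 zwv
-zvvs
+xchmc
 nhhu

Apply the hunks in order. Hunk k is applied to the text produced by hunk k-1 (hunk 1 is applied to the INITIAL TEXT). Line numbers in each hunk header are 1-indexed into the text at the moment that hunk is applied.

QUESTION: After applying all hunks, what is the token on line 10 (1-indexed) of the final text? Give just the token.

Answer: nhhu

Derivation:
Hunk 1: at line 3 remove [ucd,gzoj] add [dzlyp,djybk] -> 7 lines: ctll jazlk rvw dzlyp djybk zvvs nhhu
Hunk 2: at line 2 remove [dzlyp,djybk] add [ornuh,edbk,hrcbt] -> 8 lines: ctll jazlk rvw ornuh edbk hrcbt zvvs nhhu
Hunk 3: at line 4 remove [hrcbt] add [gfowt,zwv] -> 9 lines: ctll jazlk rvw ornuh edbk gfowt zwv zvvs nhhu
Hunk 4: at line 2 remove [rvw,ornuh] add [gqjx,rmm,horis] -> 10 lines: ctll jazlk gqjx rmm horis edbk gfowt zwv zvvs nhhu
Hunk 5: at line 3 remove [horis,edbk,gfowt] add [saoa,pbf] -> 9 lines: ctll jazlk gqjx rmm saoa pbf zwv zvvs nhhu
Hunk 6: at line 1 remove [gqjx] add [btdqp,vdsq] -> 10 lines: ctll jazlk btdqp vdsq rmm saoa pbf zwv zvvs nhhu
Hunk 7: at line 8 remove [zvvs] add [xchmc] -> 10 lines: ctll jazlk btdqp vdsq rmm saoa pbf zwv xchmc nhhu
Final line 10: nhhu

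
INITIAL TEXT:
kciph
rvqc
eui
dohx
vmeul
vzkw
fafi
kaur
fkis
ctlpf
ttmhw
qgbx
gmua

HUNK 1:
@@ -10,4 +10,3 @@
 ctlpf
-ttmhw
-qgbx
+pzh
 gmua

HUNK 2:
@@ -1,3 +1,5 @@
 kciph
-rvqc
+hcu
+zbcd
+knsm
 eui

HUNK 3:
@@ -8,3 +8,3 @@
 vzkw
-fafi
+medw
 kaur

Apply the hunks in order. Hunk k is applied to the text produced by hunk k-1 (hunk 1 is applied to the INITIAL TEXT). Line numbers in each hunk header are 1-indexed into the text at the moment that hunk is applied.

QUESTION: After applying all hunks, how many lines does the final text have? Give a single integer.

Hunk 1: at line 10 remove [ttmhw,qgbx] add [pzh] -> 12 lines: kciph rvqc eui dohx vmeul vzkw fafi kaur fkis ctlpf pzh gmua
Hunk 2: at line 1 remove [rvqc] add [hcu,zbcd,knsm] -> 14 lines: kciph hcu zbcd knsm eui dohx vmeul vzkw fafi kaur fkis ctlpf pzh gmua
Hunk 3: at line 8 remove [fafi] add [medw] -> 14 lines: kciph hcu zbcd knsm eui dohx vmeul vzkw medw kaur fkis ctlpf pzh gmua
Final line count: 14

Answer: 14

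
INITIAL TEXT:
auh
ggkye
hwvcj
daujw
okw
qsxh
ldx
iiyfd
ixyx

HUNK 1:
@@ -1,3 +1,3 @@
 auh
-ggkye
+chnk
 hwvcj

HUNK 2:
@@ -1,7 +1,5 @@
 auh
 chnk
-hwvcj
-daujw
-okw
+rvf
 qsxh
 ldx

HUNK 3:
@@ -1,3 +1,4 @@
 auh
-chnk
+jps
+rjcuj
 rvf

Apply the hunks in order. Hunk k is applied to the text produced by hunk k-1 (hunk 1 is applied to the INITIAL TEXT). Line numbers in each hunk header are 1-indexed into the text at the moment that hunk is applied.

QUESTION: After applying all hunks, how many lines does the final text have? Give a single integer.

Hunk 1: at line 1 remove [ggkye] add [chnk] -> 9 lines: auh chnk hwvcj daujw okw qsxh ldx iiyfd ixyx
Hunk 2: at line 1 remove [hwvcj,daujw,okw] add [rvf] -> 7 lines: auh chnk rvf qsxh ldx iiyfd ixyx
Hunk 3: at line 1 remove [chnk] add [jps,rjcuj] -> 8 lines: auh jps rjcuj rvf qsxh ldx iiyfd ixyx
Final line count: 8

Answer: 8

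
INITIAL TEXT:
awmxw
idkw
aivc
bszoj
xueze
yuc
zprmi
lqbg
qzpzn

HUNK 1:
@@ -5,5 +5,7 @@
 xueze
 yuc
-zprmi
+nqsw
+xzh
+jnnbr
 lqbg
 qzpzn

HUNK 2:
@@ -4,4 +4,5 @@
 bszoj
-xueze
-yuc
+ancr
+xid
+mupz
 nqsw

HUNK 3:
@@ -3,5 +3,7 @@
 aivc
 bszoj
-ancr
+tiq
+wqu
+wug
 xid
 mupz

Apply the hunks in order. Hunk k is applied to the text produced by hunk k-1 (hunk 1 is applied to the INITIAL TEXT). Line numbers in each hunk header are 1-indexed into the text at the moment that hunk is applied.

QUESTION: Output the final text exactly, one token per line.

Answer: awmxw
idkw
aivc
bszoj
tiq
wqu
wug
xid
mupz
nqsw
xzh
jnnbr
lqbg
qzpzn

Derivation:
Hunk 1: at line 5 remove [zprmi] add [nqsw,xzh,jnnbr] -> 11 lines: awmxw idkw aivc bszoj xueze yuc nqsw xzh jnnbr lqbg qzpzn
Hunk 2: at line 4 remove [xueze,yuc] add [ancr,xid,mupz] -> 12 lines: awmxw idkw aivc bszoj ancr xid mupz nqsw xzh jnnbr lqbg qzpzn
Hunk 3: at line 3 remove [ancr] add [tiq,wqu,wug] -> 14 lines: awmxw idkw aivc bszoj tiq wqu wug xid mupz nqsw xzh jnnbr lqbg qzpzn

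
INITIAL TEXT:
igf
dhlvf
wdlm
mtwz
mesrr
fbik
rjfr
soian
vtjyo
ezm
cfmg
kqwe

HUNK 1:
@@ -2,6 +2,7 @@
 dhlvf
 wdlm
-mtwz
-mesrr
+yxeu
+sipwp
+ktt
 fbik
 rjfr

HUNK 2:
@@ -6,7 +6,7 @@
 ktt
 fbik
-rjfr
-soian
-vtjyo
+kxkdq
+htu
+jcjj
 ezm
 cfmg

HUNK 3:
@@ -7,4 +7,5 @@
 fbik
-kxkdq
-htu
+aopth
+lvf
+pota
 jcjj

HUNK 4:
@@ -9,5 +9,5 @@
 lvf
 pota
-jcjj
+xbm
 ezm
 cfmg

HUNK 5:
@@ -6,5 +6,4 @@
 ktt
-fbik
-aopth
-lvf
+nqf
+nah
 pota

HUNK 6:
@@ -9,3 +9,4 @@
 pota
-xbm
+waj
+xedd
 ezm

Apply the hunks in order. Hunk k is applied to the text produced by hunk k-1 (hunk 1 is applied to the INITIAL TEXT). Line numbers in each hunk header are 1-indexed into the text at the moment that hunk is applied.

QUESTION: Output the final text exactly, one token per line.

Answer: igf
dhlvf
wdlm
yxeu
sipwp
ktt
nqf
nah
pota
waj
xedd
ezm
cfmg
kqwe

Derivation:
Hunk 1: at line 2 remove [mtwz,mesrr] add [yxeu,sipwp,ktt] -> 13 lines: igf dhlvf wdlm yxeu sipwp ktt fbik rjfr soian vtjyo ezm cfmg kqwe
Hunk 2: at line 6 remove [rjfr,soian,vtjyo] add [kxkdq,htu,jcjj] -> 13 lines: igf dhlvf wdlm yxeu sipwp ktt fbik kxkdq htu jcjj ezm cfmg kqwe
Hunk 3: at line 7 remove [kxkdq,htu] add [aopth,lvf,pota] -> 14 lines: igf dhlvf wdlm yxeu sipwp ktt fbik aopth lvf pota jcjj ezm cfmg kqwe
Hunk 4: at line 9 remove [jcjj] add [xbm] -> 14 lines: igf dhlvf wdlm yxeu sipwp ktt fbik aopth lvf pota xbm ezm cfmg kqwe
Hunk 5: at line 6 remove [fbik,aopth,lvf] add [nqf,nah] -> 13 lines: igf dhlvf wdlm yxeu sipwp ktt nqf nah pota xbm ezm cfmg kqwe
Hunk 6: at line 9 remove [xbm] add [waj,xedd] -> 14 lines: igf dhlvf wdlm yxeu sipwp ktt nqf nah pota waj xedd ezm cfmg kqwe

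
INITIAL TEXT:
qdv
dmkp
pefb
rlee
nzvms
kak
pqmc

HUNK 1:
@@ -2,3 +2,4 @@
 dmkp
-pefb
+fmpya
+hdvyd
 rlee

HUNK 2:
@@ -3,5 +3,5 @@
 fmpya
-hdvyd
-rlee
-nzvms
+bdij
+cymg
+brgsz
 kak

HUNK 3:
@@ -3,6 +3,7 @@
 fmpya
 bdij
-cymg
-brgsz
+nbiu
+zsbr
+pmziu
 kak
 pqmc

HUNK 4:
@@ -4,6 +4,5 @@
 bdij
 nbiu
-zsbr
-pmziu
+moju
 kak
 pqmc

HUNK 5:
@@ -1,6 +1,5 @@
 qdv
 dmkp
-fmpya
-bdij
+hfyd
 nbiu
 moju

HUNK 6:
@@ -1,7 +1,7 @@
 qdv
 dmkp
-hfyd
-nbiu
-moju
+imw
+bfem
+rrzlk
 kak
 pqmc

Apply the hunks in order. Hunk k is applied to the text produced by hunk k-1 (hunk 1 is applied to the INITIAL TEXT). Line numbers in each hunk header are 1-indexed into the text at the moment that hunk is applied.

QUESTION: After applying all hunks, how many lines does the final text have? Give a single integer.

Answer: 7

Derivation:
Hunk 1: at line 2 remove [pefb] add [fmpya,hdvyd] -> 8 lines: qdv dmkp fmpya hdvyd rlee nzvms kak pqmc
Hunk 2: at line 3 remove [hdvyd,rlee,nzvms] add [bdij,cymg,brgsz] -> 8 lines: qdv dmkp fmpya bdij cymg brgsz kak pqmc
Hunk 3: at line 3 remove [cymg,brgsz] add [nbiu,zsbr,pmziu] -> 9 lines: qdv dmkp fmpya bdij nbiu zsbr pmziu kak pqmc
Hunk 4: at line 4 remove [zsbr,pmziu] add [moju] -> 8 lines: qdv dmkp fmpya bdij nbiu moju kak pqmc
Hunk 5: at line 1 remove [fmpya,bdij] add [hfyd] -> 7 lines: qdv dmkp hfyd nbiu moju kak pqmc
Hunk 6: at line 1 remove [hfyd,nbiu,moju] add [imw,bfem,rrzlk] -> 7 lines: qdv dmkp imw bfem rrzlk kak pqmc
Final line count: 7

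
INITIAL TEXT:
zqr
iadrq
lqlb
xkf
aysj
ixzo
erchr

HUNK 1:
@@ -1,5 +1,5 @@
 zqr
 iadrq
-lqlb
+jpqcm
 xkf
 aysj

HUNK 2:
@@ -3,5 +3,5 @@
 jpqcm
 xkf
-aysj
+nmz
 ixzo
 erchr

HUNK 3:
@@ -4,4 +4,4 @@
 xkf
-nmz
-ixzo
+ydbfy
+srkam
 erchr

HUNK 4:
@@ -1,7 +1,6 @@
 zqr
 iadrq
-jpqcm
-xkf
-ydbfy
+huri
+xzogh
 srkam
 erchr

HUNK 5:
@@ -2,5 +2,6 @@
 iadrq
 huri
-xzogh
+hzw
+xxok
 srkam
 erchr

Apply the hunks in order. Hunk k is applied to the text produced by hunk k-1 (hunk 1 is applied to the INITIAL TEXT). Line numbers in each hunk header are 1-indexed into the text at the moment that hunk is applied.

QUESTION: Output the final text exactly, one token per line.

Answer: zqr
iadrq
huri
hzw
xxok
srkam
erchr

Derivation:
Hunk 1: at line 1 remove [lqlb] add [jpqcm] -> 7 lines: zqr iadrq jpqcm xkf aysj ixzo erchr
Hunk 2: at line 3 remove [aysj] add [nmz] -> 7 lines: zqr iadrq jpqcm xkf nmz ixzo erchr
Hunk 3: at line 4 remove [nmz,ixzo] add [ydbfy,srkam] -> 7 lines: zqr iadrq jpqcm xkf ydbfy srkam erchr
Hunk 4: at line 1 remove [jpqcm,xkf,ydbfy] add [huri,xzogh] -> 6 lines: zqr iadrq huri xzogh srkam erchr
Hunk 5: at line 2 remove [xzogh] add [hzw,xxok] -> 7 lines: zqr iadrq huri hzw xxok srkam erchr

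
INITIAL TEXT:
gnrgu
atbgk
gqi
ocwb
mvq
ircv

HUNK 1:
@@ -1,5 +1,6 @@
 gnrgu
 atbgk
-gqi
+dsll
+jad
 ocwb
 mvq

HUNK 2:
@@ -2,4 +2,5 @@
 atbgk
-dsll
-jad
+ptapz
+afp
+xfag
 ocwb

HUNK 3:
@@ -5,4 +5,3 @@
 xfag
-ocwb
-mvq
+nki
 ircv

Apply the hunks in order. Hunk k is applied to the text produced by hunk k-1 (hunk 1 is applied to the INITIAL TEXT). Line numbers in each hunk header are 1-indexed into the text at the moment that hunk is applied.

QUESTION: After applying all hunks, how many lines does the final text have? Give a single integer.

Hunk 1: at line 1 remove [gqi] add [dsll,jad] -> 7 lines: gnrgu atbgk dsll jad ocwb mvq ircv
Hunk 2: at line 2 remove [dsll,jad] add [ptapz,afp,xfag] -> 8 lines: gnrgu atbgk ptapz afp xfag ocwb mvq ircv
Hunk 3: at line 5 remove [ocwb,mvq] add [nki] -> 7 lines: gnrgu atbgk ptapz afp xfag nki ircv
Final line count: 7

Answer: 7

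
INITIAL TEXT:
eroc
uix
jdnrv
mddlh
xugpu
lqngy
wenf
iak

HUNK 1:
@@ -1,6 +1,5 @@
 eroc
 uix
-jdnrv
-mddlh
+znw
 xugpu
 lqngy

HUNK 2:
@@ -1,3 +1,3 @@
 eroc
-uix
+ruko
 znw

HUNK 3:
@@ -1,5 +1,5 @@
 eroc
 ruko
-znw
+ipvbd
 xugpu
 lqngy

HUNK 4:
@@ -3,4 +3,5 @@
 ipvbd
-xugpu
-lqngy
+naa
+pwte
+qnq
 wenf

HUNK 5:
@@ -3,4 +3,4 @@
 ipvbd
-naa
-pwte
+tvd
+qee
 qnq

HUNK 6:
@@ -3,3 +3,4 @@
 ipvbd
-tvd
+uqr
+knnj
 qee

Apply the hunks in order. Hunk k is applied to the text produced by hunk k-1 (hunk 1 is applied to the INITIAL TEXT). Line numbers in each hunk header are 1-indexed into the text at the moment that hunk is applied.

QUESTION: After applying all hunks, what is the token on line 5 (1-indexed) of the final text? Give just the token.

Answer: knnj

Derivation:
Hunk 1: at line 1 remove [jdnrv,mddlh] add [znw] -> 7 lines: eroc uix znw xugpu lqngy wenf iak
Hunk 2: at line 1 remove [uix] add [ruko] -> 7 lines: eroc ruko znw xugpu lqngy wenf iak
Hunk 3: at line 1 remove [znw] add [ipvbd] -> 7 lines: eroc ruko ipvbd xugpu lqngy wenf iak
Hunk 4: at line 3 remove [xugpu,lqngy] add [naa,pwte,qnq] -> 8 lines: eroc ruko ipvbd naa pwte qnq wenf iak
Hunk 5: at line 3 remove [naa,pwte] add [tvd,qee] -> 8 lines: eroc ruko ipvbd tvd qee qnq wenf iak
Hunk 6: at line 3 remove [tvd] add [uqr,knnj] -> 9 lines: eroc ruko ipvbd uqr knnj qee qnq wenf iak
Final line 5: knnj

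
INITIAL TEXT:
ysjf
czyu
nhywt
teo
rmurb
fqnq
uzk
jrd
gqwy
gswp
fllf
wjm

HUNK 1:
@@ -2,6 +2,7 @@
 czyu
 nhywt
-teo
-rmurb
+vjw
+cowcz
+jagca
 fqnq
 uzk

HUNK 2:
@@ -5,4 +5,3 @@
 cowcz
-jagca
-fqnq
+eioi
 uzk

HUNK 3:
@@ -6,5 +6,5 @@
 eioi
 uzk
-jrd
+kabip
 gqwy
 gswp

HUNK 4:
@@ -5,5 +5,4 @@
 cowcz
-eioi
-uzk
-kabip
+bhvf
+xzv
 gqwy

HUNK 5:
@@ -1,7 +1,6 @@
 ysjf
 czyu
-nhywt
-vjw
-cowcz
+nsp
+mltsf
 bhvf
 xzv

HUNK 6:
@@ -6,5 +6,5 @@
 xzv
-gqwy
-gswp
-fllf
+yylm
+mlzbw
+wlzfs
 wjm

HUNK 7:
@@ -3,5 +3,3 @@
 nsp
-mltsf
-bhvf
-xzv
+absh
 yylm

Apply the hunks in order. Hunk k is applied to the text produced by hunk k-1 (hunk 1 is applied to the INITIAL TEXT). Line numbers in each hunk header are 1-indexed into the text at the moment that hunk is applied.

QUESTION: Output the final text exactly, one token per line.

Hunk 1: at line 2 remove [teo,rmurb] add [vjw,cowcz,jagca] -> 13 lines: ysjf czyu nhywt vjw cowcz jagca fqnq uzk jrd gqwy gswp fllf wjm
Hunk 2: at line 5 remove [jagca,fqnq] add [eioi] -> 12 lines: ysjf czyu nhywt vjw cowcz eioi uzk jrd gqwy gswp fllf wjm
Hunk 3: at line 6 remove [jrd] add [kabip] -> 12 lines: ysjf czyu nhywt vjw cowcz eioi uzk kabip gqwy gswp fllf wjm
Hunk 4: at line 5 remove [eioi,uzk,kabip] add [bhvf,xzv] -> 11 lines: ysjf czyu nhywt vjw cowcz bhvf xzv gqwy gswp fllf wjm
Hunk 5: at line 1 remove [nhywt,vjw,cowcz] add [nsp,mltsf] -> 10 lines: ysjf czyu nsp mltsf bhvf xzv gqwy gswp fllf wjm
Hunk 6: at line 6 remove [gqwy,gswp,fllf] add [yylm,mlzbw,wlzfs] -> 10 lines: ysjf czyu nsp mltsf bhvf xzv yylm mlzbw wlzfs wjm
Hunk 7: at line 3 remove [mltsf,bhvf,xzv] add [absh] -> 8 lines: ysjf czyu nsp absh yylm mlzbw wlzfs wjm

Answer: ysjf
czyu
nsp
absh
yylm
mlzbw
wlzfs
wjm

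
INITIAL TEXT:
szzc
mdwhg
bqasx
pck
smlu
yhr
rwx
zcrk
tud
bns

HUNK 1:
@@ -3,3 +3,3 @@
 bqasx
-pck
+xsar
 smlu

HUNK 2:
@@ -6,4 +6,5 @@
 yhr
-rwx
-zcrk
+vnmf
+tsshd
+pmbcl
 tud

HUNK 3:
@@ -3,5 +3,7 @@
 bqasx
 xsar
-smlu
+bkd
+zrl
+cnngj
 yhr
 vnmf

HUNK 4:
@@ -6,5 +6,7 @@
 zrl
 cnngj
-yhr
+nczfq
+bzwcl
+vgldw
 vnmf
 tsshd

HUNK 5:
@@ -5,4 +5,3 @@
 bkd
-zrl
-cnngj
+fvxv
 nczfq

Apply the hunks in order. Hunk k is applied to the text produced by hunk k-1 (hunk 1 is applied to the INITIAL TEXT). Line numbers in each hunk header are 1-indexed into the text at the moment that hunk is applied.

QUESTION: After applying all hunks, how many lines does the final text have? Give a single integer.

Hunk 1: at line 3 remove [pck] add [xsar] -> 10 lines: szzc mdwhg bqasx xsar smlu yhr rwx zcrk tud bns
Hunk 2: at line 6 remove [rwx,zcrk] add [vnmf,tsshd,pmbcl] -> 11 lines: szzc mdwhg bqasx xsar smlu yhr vnmf tsshd pmbcl tud bns
Hunk 3: at line 3 remove [smlu] add [bkd,zrl,cnngj] -> 13 lines: szzc mdwhg bqasx xsar bkd zrl cnngj yhr vnmf tsshd pmbcl tud bns
Hunk 4: at line 6 remove [yhr] add [nczfq,bzwcl,vgldw] -> 15 lines: szzc mdwhg bqasx xsar bkd zrl cnngj nczfq bzwcl vgldw vnmf tsshd pmbcl tud bns
Hunk 5: at line 5 remove [zrl,cnngj] add [fvxv] -> 14 lines: szzc mdwhg bqasx xsar bkd fvxv nczfq bzwcl vgldw vnmf tsshd pmbcl tud bns
Final line count: 14

Answer: 14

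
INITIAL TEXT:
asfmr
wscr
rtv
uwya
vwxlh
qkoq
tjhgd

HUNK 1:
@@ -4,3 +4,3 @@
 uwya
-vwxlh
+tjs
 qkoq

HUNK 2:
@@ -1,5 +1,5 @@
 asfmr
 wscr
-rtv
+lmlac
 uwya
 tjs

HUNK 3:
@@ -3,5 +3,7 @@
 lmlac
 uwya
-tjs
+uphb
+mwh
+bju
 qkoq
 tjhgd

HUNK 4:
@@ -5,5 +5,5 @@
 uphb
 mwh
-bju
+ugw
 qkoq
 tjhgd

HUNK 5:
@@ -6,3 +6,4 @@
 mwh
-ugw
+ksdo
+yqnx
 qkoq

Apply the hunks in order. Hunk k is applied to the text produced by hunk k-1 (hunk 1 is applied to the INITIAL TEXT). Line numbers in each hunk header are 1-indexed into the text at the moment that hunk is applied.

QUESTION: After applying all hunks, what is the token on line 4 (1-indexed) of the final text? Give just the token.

Hunk 1: at line 4 remove [vwxlh] add [tjs] -> 7 lines: asfmr wscr rtv uwya tjs qkoq tjhgd
Hunk 2: at line 1 remove [rtv] add [lmlac] -> 7 lines: asfmr wscr lmlac uwya tjs qkoq tjhgd
Hunk 3: at line 3 remove [tjs] add [uphb,mwh,bju] -> 9 lines: asfmr wscr lmlac uwya uphb mwh bju qkoq tjhgd
Hunk 4: at line 5 remove [bju] add [ugw] -> 9 lines: asfmr wscr lmlac uwya uphb mwh ugw qkoq tjhgd
Hunk 5: at line 6 remove [ugw] add [ksdo,yqnx] -> 10 lines: asfmr wscr lmlac uwya uphb mwh ksdo yqnx qkoq tjhgd
Final line 4: uwya

Answer: uwya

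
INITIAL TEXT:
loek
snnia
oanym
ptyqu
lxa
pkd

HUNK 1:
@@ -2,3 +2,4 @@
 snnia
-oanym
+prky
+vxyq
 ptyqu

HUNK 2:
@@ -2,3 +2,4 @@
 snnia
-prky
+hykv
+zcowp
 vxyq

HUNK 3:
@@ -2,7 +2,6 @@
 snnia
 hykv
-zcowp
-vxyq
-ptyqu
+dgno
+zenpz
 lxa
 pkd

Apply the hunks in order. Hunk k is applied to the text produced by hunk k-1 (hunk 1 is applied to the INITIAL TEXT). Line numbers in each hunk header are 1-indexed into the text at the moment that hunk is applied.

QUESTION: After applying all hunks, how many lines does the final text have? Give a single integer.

Answer: 7

Derivation:
Hunk 1: at line 2 remove [oanym] add [prky,vxyq] -> 7 lines: loek snnia prky vxyq ptyqu lxa pkd
Hunk 2: at line 2 remove [prky] add [hykv,zcowp] -> 8 lines: loek snnia hykv zcowp vxyq ptyqu lxa pkd
Hunk 3: at line 2 remove [zcowp,vxyq,ptyqu] add [dgno,zenpz] -> 7 lines: loek snnia hykv dgno zenpz lxa pkd
Final line count: 7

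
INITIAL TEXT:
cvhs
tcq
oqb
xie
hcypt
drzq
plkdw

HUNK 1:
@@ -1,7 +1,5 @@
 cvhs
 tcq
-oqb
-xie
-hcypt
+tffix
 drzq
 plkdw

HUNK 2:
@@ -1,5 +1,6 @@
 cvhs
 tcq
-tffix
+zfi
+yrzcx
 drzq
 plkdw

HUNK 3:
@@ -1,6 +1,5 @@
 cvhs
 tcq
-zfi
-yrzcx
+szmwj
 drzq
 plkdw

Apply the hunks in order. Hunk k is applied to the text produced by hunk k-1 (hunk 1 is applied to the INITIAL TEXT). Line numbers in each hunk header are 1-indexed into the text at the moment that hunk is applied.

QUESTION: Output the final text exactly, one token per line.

Answer: cvhs
tcq
szmwj
drzq
plkdw

Derivation:
Hunk 1: at line 1 remove [oqb,xie,hcypt] add [tffix] -> 5 lines: cvhs tcq tffix drzq plkdw
Hunk 2: at line 1 remove [tffix] add [zfi,yrzcx] -> 6 lines: cvhs tcq zfi yrzcx drzq plkdw
Hunk 3: at line 1 remove [zfi,yrzcx] add [szmwj] -> 5 lines: cvhs tcq szmwj drzq plkdw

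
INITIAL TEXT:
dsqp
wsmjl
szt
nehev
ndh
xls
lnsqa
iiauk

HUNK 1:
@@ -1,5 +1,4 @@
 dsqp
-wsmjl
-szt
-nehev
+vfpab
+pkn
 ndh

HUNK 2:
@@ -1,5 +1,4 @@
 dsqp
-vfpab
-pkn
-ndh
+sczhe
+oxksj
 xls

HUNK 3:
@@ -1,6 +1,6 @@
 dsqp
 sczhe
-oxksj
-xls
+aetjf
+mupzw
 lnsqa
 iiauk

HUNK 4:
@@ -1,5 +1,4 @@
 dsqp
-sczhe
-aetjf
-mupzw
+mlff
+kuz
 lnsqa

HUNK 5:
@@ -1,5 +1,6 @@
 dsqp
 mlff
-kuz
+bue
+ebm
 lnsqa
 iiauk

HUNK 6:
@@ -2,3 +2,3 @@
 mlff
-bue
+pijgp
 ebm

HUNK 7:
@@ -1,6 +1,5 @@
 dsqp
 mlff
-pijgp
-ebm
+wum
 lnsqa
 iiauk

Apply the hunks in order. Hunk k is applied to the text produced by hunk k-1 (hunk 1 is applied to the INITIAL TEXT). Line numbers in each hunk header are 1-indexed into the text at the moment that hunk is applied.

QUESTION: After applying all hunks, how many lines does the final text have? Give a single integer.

Hunk 1: at line 1 remove [wsmjl,szt,nehev] add [vfpab,pkn] -> 7 lines: dsqp vfpab pkn ndh xls lnsqa iiauk
Hunk 2: at line 1 remove [vfpab,pkn,ndh] add [sczhe,oxksj] -> 6 lines: dsqp sczhe oxksj xls lnsqa iiauk
Hunk 3: at line 1 remove [oxksj,xls] add [aetjf,mupzw] -> 6 lines: dsqp sczhe aetjf mupzw lnsqa iiauk
Hunk 4: at line 1 remove [sczhe,aetjf,mupzw] add [mlff,kuz] -> 5 lines: dsqp mlff kuz lnsqa iiauk
Hunk 5: at line 1 remove [kuz] add [bue,ebm] -> 6 lines: dsqp mlff bue ebm lnsqa iiauk
Hunk 6: at line 2 remove [bue] add [pijgp] -> 6 lines: dsqp mlff pijgp ebm lnsqa iiauk
Hunk 7: at line 1 remove [pijgp,ebm] add [wum] -> 5 lines: dsqp mlff wum lnsqa iiauk
Final line count: 5

Answer: 5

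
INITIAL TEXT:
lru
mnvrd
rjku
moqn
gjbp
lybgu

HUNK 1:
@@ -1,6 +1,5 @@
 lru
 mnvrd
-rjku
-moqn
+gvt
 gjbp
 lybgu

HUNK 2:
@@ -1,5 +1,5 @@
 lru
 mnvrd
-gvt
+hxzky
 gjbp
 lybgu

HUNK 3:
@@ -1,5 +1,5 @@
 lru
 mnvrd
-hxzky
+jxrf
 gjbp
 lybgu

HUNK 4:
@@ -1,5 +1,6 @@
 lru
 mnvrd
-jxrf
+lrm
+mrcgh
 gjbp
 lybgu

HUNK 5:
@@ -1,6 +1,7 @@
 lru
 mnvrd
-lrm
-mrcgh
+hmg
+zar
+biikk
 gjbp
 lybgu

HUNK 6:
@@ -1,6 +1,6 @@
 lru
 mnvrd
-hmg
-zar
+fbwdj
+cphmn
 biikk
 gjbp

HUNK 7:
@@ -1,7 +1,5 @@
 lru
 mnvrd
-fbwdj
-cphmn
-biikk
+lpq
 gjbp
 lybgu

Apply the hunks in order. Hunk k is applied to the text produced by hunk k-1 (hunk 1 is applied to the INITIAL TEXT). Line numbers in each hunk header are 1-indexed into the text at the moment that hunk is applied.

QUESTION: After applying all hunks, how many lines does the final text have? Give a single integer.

Hunk 1: at line 1 remove [rjku,moqn] add [gvt] -> 5 lines: lru mnvrd gvt gjbp lybgu
Hunk 2: at line 1 remove [gvt] add [hxzky] -> 5 lines: lru mnvrd hxzky gjbp lybgu
Hunk 3: at line 1 remove [hxzky] add [jxrf] -> 5 lines: lru mnvrd jxrf gjbp lybgu
Hunk 4: at line 1 remove [jxrf] add [lrm,mrcgh] -> 6 lines: lru mnvrd lrm mrcgh gjbp lybgu
Hunk 5: at line 1 remove [lrm,mrcgh] add [hmg,zar,biikk] -> 7 lines: lru mnvrd hmg zar biikk gjbp lybgu
Hunk 6: at line 1 remove [hmg,zar] add [fbwdj,cphmn] -> 7 lines: lru mnvrd fbwdj cphmn biikk gjbp lybgu
Hunk 7: at line 1 remove [fbwdj,cphmn,biikk] add [lpq] -> 5 lines: lru mnvrd lpq gjbp lybgu
Final line count: 5

Answer: 5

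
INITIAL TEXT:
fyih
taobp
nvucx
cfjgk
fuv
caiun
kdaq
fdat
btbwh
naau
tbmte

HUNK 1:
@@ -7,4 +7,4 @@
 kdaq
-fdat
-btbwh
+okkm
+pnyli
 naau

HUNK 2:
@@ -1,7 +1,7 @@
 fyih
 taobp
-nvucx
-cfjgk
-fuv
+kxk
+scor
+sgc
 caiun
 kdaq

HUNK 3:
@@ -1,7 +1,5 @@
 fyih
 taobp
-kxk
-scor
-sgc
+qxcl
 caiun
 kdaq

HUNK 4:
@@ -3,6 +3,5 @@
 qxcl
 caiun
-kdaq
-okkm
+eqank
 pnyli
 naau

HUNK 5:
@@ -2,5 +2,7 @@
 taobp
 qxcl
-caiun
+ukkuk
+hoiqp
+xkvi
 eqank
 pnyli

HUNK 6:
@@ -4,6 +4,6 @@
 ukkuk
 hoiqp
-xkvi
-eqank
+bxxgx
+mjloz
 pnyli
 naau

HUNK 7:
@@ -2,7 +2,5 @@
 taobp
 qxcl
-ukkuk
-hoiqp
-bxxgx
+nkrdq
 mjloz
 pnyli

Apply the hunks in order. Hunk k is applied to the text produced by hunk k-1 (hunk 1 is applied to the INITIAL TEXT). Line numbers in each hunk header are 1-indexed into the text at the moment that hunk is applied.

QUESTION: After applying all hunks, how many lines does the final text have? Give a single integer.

Hunk 1: at line 7 remove [fdat,btbwh] add [okkm,pnyli] -> 11 lines: fyih taobp nvucx cfjgk fuv caiun kdaq okkm pnyli naau tbmte
Hunk 2: at line 1 remove [nvucx,cfjgk,fuv] add [kxk,scor,sgc] -> 11 lines: fyih taobp kxk scor sgc caiun kdaq okkm pnyli naau tbmte
Hunk 3: at line 1 remove [kxk,scor,sgc] add [qxcl] -> 9 lines: fyih taobp qxcl caiun kdaq okkm pnyli naau tbmte
Hunk 4: at line 3 remove [kdaq,okkm] add [eqank] -> 8 lines: fyih taobp qxcl caiun eqank pnyli naau tbmte
Hunk 5: at line 2 remove [caiun] add [ukkuk,hoiqp,xkvi] -> 10 lines: fyih taobp qxcl ukkuk hoiqp xkvi eqank pnyli naau tbmte
Hunk 6: at line 4 remove [xkvi,eqank] add [bxxgx,mjloz] -> 10 lines: fyih taobp qxcl ukkuk hoiqp bxxgx mjloz pnyli naau tbmte
Hunk 7: at line 2 remove [ukkuk,hoiqp,bxxgx] add [nkrdq] -> 8 lines: fyih taobp qxcl nkrdq mjloz pnyli naau tbmte
Final line count: 8

Answer: 8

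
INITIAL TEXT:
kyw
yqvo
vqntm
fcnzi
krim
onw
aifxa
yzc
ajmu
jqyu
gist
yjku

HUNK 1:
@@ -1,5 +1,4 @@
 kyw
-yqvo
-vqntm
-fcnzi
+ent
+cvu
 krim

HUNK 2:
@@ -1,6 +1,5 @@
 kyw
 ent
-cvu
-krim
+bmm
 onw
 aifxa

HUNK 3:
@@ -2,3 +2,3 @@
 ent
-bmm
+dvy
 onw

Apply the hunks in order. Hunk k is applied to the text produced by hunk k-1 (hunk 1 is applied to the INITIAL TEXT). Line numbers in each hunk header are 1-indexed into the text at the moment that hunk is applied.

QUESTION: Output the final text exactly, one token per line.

Answer: kyw
ent
dvy
onw
aifxa
yzc
ajmu
jqyu
gist
yjku

Derivation:
Hunk 1: at line 1 remove [yqvo,vqntm,fcnzi] add [ent,cvu] -> 11 lines: kyw ent cvu krim onw aifxa yzc ajmu jqyu gist yjku
Hunk 2: at line 1 remove [cvu,krim] add [bmm] -> 10 lines: kyw ent bmm onw aifxa yzc ajmu jqyu gist yjku
Hunk 3: at line 2 remove [bmm] add [dvy] -> 10 lines: kyw ent dvy onw aifxa yzc ajmu jqyu gist yjku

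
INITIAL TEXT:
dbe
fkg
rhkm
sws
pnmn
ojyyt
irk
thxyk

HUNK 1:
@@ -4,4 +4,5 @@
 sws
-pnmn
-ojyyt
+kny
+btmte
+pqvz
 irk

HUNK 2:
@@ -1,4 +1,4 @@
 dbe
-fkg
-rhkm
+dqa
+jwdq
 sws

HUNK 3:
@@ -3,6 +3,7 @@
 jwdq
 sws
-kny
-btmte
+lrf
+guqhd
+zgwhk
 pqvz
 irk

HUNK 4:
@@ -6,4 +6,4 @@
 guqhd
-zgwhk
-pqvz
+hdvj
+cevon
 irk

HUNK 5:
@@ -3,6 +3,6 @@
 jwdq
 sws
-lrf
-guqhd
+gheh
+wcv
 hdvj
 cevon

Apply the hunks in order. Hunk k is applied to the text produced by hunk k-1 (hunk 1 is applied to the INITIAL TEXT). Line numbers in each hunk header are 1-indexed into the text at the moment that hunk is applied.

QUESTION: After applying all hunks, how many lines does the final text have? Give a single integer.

Hunk 1: at line 4 remove [pnmn,ojyyt] add [kny,btmte,pqvz] -> 9 lines: dbe fkg rhkm sws kny btmte pqvz irk thxyk
Hunk 2: at line 1 remove [fkg,rhkm] add [dqa,jwdq] -> 9 lines: dbe dqa jwdq sws kny btmte pqvz irk thxyk
Hunk 3: at line 3 remove [kny,btmte] add [lrf,guqhd,zgwhk] -> 10 lines: dbe dqa jwdq sws lrf guqhd zgwhk pqvz irk thxyk
Hunk 4: at line 6 remove [zgwhk,pqvz] add [hdvj,cevon] -> 10 lines: dbe dqa jwdq sws lrf guqhd hdvj cevon irk thxyk
Hunk 5: at line 3 remove [lrf,guqhd] add [gheh,wcv] -> 10 lines: dbe dqa jwdq sws gheh wcv hdvj cevon irk thxyk
Final line count: 10

Answer: 10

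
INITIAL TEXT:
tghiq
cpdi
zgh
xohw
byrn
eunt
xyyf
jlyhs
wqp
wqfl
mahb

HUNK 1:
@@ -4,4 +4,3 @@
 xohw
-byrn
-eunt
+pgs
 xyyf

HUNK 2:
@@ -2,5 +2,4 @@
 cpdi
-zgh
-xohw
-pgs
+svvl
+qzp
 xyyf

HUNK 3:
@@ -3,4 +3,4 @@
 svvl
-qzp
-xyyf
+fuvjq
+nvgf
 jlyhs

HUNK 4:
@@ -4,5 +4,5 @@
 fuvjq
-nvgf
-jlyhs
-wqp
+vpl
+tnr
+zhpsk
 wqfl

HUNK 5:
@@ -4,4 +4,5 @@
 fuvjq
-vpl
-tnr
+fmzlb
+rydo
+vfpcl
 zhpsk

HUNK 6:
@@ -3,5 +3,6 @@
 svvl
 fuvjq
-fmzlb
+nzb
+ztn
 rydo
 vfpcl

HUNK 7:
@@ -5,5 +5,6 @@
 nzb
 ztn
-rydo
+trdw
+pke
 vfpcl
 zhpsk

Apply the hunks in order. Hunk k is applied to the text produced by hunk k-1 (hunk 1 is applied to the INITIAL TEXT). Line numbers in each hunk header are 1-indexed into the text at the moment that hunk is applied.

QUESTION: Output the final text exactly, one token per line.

Answer: tghiq
cpdi
svvl
fuvjq
nzb
ztn
trdw
pke
vfpcl
zhpsk
wqfl
mahb

Derivation:
Hunk 1: at line 4 remove [byrn,eunt] add [pgs] -> 10 lines: tghiq cpdi zgh xohw pgs xyyf jlyhs wqp wqfl mahb
Hunk 2: at line 2 remove [zgh,xohw,pgs] add [svvl,qzp] -> 9 lines: tghiq cpdi svvl qzp xyyf jlyhs wqp wqfl mahb
Hunk 3: at line 3 remove [qzp,xyyf] add [fuvjq,nvgf] -> 9 lines: tghiq cpdi svvl fuvjq nvgf jlyhs wqp wqfl mahb
Hunk 4: at line 4 remove [nvgf,jlyhs,wqp] add [vpl,tnr,zhpsk] -> 9 lines: tghiq cpdi svvl fuvjq vpl tnr zhpsk wqfl mahb
Hunk 5: at line 4 remove [vpl,tnr] add [fmzlb,rydo,vfpcl] -> 10 lines: tghiq cpdi svvl fuvjq fmzlb rydo vfpcl zhpsk wqfl mahb
Hunk 6: at line 3 remove [fmzlb] add [nzb,ztn] -> 11 lines: tghiq cpdi svvl fuvjq nzb ztn rydo vfpcl zhpsk wqfl mahb
Hunk 7: at line 5 remove [rydo] add [trdw,pke] -> 12 lines: tghiq cpdi svvl fuvjq nzb ztn trdw pke vfpcl zhpsk wqfl mahb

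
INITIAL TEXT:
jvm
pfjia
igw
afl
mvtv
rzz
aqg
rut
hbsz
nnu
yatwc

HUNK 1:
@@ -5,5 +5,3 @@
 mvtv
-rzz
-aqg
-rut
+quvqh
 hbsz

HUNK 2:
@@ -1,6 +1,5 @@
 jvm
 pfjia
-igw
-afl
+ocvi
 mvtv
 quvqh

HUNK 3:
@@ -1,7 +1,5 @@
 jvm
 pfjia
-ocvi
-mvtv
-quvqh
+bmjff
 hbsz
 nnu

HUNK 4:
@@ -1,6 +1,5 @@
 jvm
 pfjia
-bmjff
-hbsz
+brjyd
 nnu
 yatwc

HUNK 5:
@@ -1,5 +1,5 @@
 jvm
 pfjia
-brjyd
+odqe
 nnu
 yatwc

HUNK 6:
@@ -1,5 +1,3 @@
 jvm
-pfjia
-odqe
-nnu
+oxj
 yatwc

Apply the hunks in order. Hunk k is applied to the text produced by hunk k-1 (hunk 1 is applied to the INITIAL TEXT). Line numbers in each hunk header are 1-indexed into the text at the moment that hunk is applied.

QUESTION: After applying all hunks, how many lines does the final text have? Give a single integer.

Hunk 1: at line 5 remove [rzz,aqg,rut] add [quvqh] -> 9 lines: jvm pfjia igw afl mvtv quvqh hbsz nnu yatwc
Hunk 2: at line 1 remove [igw,afl] add [ocvi] -> 8 lines: jvm pfjia ocvi mvtv quvqh hbsz nnu yatwc
Hunk 3: at line 1 remove [ocvi,mvtv,quvqh] add [bmjff] -> 6 lines: jvm pfjia bmjff hbsz nnu yatwc
Hunk 4: at line 1 remove [bmjff,hbsz] add [brjyd] -> 5 lines: jvm pfjia brjyd nnu yatwc
Hunk 5: at line 1 remove [brjyd] add [odqe] -> 5 lines: jvm pfjia odqe nnu yatwc
Hunk 6: at line 1 remove [pfjia,odqe,nnu] add [oxj] -> 3 lines: jvm oxj yatwc
Final line count: 3

Answer: 3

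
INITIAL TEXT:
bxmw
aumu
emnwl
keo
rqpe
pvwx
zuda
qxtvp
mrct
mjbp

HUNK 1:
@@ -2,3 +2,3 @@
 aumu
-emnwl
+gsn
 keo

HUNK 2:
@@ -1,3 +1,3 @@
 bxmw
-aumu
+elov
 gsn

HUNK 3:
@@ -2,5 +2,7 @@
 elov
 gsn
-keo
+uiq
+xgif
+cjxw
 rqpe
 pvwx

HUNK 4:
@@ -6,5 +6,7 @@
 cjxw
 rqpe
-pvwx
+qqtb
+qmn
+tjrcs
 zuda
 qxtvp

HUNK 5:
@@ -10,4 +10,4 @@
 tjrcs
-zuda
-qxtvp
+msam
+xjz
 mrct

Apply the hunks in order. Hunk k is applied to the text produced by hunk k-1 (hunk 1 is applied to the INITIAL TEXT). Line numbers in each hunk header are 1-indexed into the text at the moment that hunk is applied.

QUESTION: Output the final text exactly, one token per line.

Answer: bxmw
elov
gsn
uiq
xgif
cjxw
rqpe
qqtb
qmn
tjrcs
msam
xjz
mrct
mjbp

Derivation:
Hunk 1: at line 2 remove [emnwl] add [gsn] -> 10 lines: bxmw aumu gsn keo rqpe pvwx zuda qxtvp mrct mjbp
Hunk 2: at line 1 remove [aumu] add [elov] -> 10 lines: bxmw elov gsn keo rqpe pvwx zuda qxtvp mrct mjbp
Hunk 3: at line 2 remove [keo] add [uiq,xgif,cjxw] -> 12 lines: bxmw elov gsn uiq xgif cjxw rqpe pvwx zuda qxtvp mrct mjbp
Hunk 4: at line 6 remove [pvwx] add [qqtb,qmn,tjrcs] -> 14 lines: bxmw elov gsn uiq xgif cjxw rqpe qqtb qmn tjrcs zuda qxtvp mrct mjbp
Hunk 5: at line 10 remove [zuda,qxtvp] add [msam,xjz] -> 14 lines: bxmw elov gsn uiq xgif cjxw rqpe qqtb qmn tjrcs msam xjz mrct mjbp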